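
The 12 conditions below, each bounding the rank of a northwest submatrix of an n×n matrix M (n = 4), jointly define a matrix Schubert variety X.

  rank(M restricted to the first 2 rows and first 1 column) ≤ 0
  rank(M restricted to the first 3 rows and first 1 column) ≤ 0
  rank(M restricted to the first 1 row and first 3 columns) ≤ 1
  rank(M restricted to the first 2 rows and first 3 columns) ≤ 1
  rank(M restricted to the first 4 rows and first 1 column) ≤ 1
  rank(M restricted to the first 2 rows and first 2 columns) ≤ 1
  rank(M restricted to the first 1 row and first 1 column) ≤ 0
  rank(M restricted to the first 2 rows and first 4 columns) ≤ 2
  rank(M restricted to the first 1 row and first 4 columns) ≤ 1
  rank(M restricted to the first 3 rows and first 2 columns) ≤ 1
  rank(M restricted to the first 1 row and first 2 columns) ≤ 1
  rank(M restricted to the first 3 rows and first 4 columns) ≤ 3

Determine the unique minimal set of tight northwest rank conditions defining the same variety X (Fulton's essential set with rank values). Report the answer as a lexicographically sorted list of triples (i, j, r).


Recovering R(i,j) via the rank-extension bound from the 12 conditions:

  R[1]: 0  1  1  1
  R[2]: 0  1  1  2
  R[3]: 0  1  2  3
  R[4]: 1  2  3  4

hence w(1..4) = (2, 4, 3, 1).

D(w) has 4 cells with 2 SE-corners; essential set:

[(2, 3, 1), (3, 1, 0)]


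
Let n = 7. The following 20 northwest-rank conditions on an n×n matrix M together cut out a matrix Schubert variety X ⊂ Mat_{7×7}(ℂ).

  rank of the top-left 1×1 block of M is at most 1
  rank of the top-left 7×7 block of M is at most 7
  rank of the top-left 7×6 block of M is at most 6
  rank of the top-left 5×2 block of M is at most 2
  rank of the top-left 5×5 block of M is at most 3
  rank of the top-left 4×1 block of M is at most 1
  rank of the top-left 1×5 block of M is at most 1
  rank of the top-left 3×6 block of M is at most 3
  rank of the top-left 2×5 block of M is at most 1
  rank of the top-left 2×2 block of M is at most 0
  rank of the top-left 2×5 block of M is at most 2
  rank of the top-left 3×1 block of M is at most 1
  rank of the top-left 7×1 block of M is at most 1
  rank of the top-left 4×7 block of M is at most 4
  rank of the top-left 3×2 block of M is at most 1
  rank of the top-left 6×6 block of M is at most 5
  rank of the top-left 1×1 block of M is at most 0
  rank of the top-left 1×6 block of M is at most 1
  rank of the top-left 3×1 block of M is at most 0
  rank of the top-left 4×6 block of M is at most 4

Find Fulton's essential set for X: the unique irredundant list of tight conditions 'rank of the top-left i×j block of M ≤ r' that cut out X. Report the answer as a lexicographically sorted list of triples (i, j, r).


Reconstructing r_w from the 20 given conditions:

  i=1: 0  0  1  1  1  1  1
  i=2: 0  0  1  1  1  2  2
  i=3: 0  1  2  2  2  3  3
  i=4: 1  2  3  3  3  4  4
  i=5: 1  2  3  3  3  4  5
  i=6: 1  2  3  4  4  5  6
  i=7: 1  2  3  4  5  6  7

hence w(1..7) = (3, 6, 2, 1, 7, 4, 5).

|D(w)|=9, |Ess(w)|=4:

[(2, 2, 0), (2, 5, 1), (3, 1, 0), (5, 5, 3)]


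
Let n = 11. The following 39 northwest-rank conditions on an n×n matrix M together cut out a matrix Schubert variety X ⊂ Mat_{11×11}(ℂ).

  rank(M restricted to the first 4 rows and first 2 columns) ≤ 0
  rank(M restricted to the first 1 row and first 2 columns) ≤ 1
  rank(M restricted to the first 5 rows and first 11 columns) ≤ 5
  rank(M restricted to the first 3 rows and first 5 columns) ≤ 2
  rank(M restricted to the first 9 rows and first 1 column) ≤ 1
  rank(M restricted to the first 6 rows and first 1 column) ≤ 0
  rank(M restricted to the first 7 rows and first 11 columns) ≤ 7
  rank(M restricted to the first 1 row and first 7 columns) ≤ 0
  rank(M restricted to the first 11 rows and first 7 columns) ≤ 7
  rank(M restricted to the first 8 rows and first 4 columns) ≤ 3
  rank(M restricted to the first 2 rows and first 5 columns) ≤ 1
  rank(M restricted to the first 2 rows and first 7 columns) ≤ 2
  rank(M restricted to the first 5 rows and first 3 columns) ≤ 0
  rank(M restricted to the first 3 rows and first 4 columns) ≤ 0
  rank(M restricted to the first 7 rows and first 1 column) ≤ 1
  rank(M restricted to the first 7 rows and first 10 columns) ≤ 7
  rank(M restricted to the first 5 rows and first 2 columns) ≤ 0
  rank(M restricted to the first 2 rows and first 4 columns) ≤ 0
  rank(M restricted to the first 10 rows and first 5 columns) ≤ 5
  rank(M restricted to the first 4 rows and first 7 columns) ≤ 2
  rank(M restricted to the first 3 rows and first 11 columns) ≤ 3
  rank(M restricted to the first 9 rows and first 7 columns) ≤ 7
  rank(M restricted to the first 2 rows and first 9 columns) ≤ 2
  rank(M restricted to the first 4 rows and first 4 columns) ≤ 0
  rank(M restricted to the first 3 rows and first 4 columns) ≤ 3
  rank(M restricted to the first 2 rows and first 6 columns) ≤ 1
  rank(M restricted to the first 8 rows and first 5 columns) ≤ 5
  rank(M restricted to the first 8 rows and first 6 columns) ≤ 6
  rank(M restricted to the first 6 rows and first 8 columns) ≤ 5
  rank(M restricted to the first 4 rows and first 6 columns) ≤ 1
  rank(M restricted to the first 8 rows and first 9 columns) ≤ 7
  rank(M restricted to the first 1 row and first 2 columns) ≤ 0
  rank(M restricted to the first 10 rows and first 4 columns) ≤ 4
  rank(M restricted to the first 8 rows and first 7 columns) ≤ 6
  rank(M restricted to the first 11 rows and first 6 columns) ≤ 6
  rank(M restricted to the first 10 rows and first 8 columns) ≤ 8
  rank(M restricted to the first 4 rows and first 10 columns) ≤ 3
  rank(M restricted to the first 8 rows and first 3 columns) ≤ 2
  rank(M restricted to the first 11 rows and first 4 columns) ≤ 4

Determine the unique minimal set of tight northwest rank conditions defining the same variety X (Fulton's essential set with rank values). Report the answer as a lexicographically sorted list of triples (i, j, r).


Rank table r_w(11×11) implied by the 39 constraints:

  i=1: 0 0 0 0 0 0 0 1 1 1 1
  i=2: 0 0 0 0 1 1 1 2 2 2 2
  i=3: 0 0 0 0 1 1 2 3 3 3 3
  i=4: 0 0 0 0 1 1 2 3 3 3 4
  i=5: 0 0 0 1 2 2 3 4 4 4 5
  i=6: 0 1 1 2 3 3 4 5 5 5 6
  i=7: 1 2 2 3 4 4 5 6 6 6 7
  i=8: 1 2 2 3 4 5 6 7 7 7 8
  i=9: 1 2 3 4 5 6 7 8 8 8 9
  i=10: 1 2 3 4 5 6 7 8 9 9 10
  i=11: 1 2 3 4 5 6 7 8 9 10 11

giving w = (8, 5, 7, 11, 4, 2, 1, 6, 3, 9, 10) via Δ²R.

Rothe diagram D(w) (28 cells), 7 SE-corners (essential conditions):

[(1, 7, 0), (4, 4, 0), (4, 6, 1), (4, 10, 3), (5, 3, 0), (6, 1, 0), (8, 3, 2)]


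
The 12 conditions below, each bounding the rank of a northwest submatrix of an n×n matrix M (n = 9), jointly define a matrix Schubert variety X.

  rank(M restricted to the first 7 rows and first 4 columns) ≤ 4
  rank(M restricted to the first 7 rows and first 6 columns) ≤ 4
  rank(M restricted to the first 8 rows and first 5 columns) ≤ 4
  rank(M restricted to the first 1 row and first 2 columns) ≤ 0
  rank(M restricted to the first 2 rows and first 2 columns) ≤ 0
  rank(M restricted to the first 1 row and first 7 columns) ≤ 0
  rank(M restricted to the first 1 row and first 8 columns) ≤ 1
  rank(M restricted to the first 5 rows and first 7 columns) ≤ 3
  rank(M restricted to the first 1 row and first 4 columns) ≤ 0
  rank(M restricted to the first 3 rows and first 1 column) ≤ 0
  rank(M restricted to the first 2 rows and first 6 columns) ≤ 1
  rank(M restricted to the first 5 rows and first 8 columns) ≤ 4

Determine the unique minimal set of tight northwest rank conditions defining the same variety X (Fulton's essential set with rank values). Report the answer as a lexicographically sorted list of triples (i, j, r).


Reconstructing r_w from the 12 given conditions:

  R[1]: 0 0 0 0 0 0 0 1 1
  R[2]: 0 0 1 1 1 1 1 2 2
  R[3]: 0 1 2 2 2 2 2 3 3
  R[4]: 1 2 3 3 3 3 3 4 4
  R[5]: 1 2 3 3 3 3 3 4 5
  R[6]: 1 2 3 4 4 4 4 5 6
  R[7]: 1 2 3 4 4 4 5 6 7
  R[8]: 1 2 3 4 4 5 6 7 8
  R[9]: 1 2 3 4 5 6 7 8 9

the unique w with this rank table is (8, 3, 2, 1, 9, 4, 7, 6, 5).

Fulton essential set (6 of the 17 Rothe cells):

[(1, 7, 0), (2, 2, 0), (3, 1, 0), (5, 7, 3), (7, 6, 4), (8, 5, 4)]


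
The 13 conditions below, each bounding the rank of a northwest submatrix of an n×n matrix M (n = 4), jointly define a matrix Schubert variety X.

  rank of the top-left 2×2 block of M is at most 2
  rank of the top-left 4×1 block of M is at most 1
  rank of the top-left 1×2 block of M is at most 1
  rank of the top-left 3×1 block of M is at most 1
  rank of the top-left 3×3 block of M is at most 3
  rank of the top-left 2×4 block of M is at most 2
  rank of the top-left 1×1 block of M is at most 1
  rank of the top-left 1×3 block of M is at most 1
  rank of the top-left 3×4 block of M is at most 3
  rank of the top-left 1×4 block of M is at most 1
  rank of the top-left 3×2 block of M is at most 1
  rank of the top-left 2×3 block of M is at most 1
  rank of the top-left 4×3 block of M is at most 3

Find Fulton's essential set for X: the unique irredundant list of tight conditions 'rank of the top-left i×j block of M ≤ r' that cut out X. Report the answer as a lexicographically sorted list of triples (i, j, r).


Reconstructing r_w from the 13 given conditions:

  1, 1, 1, 1
  1, 1, 1, 2
  1, 1, 2, 3
  1, 2, 3, 4

the unique w with this rank table is (1, 4, 3, 2).

2 SE-corners of the 3-cell Rothe diagram give Ess(w):

[(2, 3, 1), (3, 2, 1)]


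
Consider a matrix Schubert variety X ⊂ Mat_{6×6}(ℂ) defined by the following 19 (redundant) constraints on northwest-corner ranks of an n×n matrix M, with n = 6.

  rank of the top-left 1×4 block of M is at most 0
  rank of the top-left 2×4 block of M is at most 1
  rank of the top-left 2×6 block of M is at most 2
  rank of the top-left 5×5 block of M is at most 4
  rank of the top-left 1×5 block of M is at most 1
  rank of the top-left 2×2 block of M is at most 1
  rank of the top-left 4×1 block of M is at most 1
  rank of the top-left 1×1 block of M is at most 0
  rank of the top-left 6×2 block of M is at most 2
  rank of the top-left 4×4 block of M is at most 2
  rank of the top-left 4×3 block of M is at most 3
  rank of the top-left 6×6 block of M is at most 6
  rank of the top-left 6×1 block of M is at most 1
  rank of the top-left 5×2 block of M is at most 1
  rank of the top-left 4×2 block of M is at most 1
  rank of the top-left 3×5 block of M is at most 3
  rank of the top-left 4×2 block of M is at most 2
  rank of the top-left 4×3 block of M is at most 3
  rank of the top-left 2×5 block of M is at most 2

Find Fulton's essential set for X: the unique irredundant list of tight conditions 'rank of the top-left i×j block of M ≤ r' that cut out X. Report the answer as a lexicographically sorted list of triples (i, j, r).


The tightest implied rank at each (i,j), from the 19 conditions:

  i=1: 0  0  0  0  1  1
  i=2: 1  1  1  1  2  2
  i=3: 1  1  2  2  3  3
  i=4: 1  1  2  2  3  4
  i=5: 1  1  2  3  4  5
  i=6: 1  2  3  4  5  6

giving w = (5, 1, 3, 6, 4, 2) via Δ²R.

Fulton essential set (3 of the 8 Rothe cells):

[(1, 4, 0), (4, 4, 2), (5, 2, 1)]


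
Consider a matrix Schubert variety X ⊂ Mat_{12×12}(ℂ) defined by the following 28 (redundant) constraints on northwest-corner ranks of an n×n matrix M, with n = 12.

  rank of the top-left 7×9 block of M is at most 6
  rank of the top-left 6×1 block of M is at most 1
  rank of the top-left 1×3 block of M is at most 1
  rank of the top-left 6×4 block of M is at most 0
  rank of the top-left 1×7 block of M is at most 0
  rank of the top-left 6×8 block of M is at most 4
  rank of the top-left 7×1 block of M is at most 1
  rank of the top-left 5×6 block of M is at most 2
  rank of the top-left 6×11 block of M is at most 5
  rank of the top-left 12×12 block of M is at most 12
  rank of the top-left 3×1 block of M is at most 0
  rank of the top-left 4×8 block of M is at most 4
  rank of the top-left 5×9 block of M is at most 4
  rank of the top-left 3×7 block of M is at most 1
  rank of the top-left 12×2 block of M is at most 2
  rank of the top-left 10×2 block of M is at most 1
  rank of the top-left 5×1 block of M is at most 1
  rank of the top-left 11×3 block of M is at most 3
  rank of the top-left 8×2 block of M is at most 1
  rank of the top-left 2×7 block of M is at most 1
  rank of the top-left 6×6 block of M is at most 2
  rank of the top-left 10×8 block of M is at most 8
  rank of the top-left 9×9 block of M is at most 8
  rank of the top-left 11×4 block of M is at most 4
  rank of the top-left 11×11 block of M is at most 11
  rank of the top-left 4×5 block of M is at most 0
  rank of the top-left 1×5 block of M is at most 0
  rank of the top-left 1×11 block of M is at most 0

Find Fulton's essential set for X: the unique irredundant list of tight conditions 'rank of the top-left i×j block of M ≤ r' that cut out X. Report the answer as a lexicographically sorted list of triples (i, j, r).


Computing R[i][j] = min implied NW-rank bound (n=12, 28 conditions):

  R[1]: 0 0 0 0 0 0 0 0 0 0 0 1
  R[2]: 0 0 0 0 0 1 1 1 1 1 1 2
  R[3]: 0 0 0 0 0 1 1 2 2 2 2 3
  R[4]: 0 0 0 0 0 1 2 3 3 3 3 4
  R[5]: 0 0 0 0 1 2 3 4 4 4 4 5
  R[6]: 0 0 0 0 1 2 3 4 5 5 5 6
  R[7]: 1 1 1 1 2 3 4 5 6 6 6 7
  R[8]: 1 1 2 2 3 4 5 6 7 7 7 8
  R[9]: 1 1 2 3 4 5 6 7 8 8 8 9
  R[10]: 1 1 2 3 4 5 6 7 8 9 9 10
  R[11]: 1 2 3 4 5 6 7 8 9 10 10 11
  R[12]: 1 2 3 4 5 6 7 8 9 10 11 12

giving w = (12, 6, 8, 7, 5, 9, 1, 3, 4, 10, 2, 11) via Δ²R.

|D(w)|=38, |Ess(w)|=5:

[(1, 11, 0), (3, 7, 1), (4, 5, 0), (6, 4, 0), (10, 2, 1)]


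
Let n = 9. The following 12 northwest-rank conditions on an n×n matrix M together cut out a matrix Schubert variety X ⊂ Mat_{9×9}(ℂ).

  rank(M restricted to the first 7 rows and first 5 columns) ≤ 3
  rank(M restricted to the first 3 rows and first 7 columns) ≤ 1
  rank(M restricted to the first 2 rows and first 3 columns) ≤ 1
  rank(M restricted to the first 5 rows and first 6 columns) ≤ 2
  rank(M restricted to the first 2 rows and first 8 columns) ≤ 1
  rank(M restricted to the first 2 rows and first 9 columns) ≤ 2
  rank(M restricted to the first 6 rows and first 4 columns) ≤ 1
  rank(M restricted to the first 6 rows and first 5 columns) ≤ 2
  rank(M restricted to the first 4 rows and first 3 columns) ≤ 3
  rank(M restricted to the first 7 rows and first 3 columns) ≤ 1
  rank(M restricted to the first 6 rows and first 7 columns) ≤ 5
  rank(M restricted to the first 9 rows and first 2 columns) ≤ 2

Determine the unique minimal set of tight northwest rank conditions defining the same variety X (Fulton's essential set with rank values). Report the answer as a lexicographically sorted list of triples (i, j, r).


Reconstructing r_w from the 12 given conditions:

  R[1]: 1  1  1  1  1  1  1  1  1
  R[2]: 1  1  1  1  1  1  1  1  2
  R[3]: 1  1  1  1  1  1  1  2  3
  R[4]: 1  1  1  1  2  2  2  3  4
  R[5]: 1  1  1  1  2  2  3  4  5
  R[6]: 1  1  1  1  2  3  4  5  6
  R[7]: 1  1  1  2  3  4  5  6  7
  R[8]: 1  2  2  3  4  5  6  7  8
  R[9]: 1  2  3  4  5  6  7  8  9

hence w(1..9) = (1, 9, 8, 5, 7, 6, 4, 2, 3).

ℓ(w)=25; the 5 essential cells (i,j,r):

[(2, 8, 1), (3, 7, 1), (5, 6, 2), (6, 4, 1), (7, 3, 1)]


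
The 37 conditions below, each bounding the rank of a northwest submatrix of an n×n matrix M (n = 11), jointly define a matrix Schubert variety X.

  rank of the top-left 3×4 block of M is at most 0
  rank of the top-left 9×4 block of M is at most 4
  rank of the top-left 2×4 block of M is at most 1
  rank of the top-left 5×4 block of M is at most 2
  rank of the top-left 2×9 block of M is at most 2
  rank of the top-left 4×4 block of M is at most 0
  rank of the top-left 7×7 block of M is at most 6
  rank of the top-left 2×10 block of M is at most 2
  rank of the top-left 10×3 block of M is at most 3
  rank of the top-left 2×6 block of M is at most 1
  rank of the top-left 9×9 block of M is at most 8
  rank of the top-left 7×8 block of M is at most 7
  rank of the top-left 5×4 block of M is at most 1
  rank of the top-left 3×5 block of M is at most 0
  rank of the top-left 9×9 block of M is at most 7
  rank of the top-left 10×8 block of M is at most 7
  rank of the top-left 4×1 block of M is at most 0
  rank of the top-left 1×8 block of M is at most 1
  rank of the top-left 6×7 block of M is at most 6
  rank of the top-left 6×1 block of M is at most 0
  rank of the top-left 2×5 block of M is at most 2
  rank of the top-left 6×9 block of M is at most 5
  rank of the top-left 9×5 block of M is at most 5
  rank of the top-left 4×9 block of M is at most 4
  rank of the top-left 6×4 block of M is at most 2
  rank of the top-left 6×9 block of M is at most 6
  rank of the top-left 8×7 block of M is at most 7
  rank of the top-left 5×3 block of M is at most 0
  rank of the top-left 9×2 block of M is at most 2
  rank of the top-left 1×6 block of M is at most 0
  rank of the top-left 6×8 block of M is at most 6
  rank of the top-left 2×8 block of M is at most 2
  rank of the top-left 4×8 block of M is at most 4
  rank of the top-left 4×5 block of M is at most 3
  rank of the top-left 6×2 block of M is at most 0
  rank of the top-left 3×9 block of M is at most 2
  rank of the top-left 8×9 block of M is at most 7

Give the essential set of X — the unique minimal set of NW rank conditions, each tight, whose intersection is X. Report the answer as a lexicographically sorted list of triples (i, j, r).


Reconstructing r_w from the 37 given conditions:

  R[1]: 0 | 0 | 0 | 0 | 0 | 0 | 1 | 1 | 1 | 1 | 1
  R[2]: 0 | 0 | 0 | 0 | 0 | 1 | 2 | 2 | 2 | 2 | 2
  R[3]: 0 | 0 | 0 | 0 | 0 | 1 | 2 | 2 | 2 | 3 | 3
  R[4]: 0 | 0 | 0 | 0 | 1 | 2 | 3 | 3 | 3 | 4 | 4
  R[5]: 0 | 0 | 0 | 1 | 2 | 3 | 4 | 4 | 4 | 5 | 5
  R[6]: 0 | 0 | 1 | 2 | 3 | 4 | 5 | 5 | 5 | 6 | 6
  R[7]: 1 | 1 | 2 | 3 | 4 | 5 | 6 | 6 | 6 | 7 | 7
  R[8]: 1 | 2 | 3 | 4 | 5 | 6 | 7 | 7 | 7 | 8 | 8
  R[9]: 1 | 2 | 3 | 4 | 5 | 6 | 7 | 7 | 7 | 8 | 9
  R[10]: 1 | 2 | 3 | 4 | 5 | 6 | 7 | 7 | 8 | 9 | 10
  R[11]: 1 | 2 | 3 | 4 | 5 | 6 | 7 | 8 | 9 | 10 | 11

the unique w with this rank table is (7, 6, 10, 5, 4, 3, 1, 2, 11, 9, 8).

D(w) has 30 cells with 8 SE-corners; essential set:

[(1, 6, 0), (3, 5, 0), (3, 9, 2), (4, 4, 0), (5, 3, 0), (6, 2, 0), (9, 9, 7), (10, 8, 7)]


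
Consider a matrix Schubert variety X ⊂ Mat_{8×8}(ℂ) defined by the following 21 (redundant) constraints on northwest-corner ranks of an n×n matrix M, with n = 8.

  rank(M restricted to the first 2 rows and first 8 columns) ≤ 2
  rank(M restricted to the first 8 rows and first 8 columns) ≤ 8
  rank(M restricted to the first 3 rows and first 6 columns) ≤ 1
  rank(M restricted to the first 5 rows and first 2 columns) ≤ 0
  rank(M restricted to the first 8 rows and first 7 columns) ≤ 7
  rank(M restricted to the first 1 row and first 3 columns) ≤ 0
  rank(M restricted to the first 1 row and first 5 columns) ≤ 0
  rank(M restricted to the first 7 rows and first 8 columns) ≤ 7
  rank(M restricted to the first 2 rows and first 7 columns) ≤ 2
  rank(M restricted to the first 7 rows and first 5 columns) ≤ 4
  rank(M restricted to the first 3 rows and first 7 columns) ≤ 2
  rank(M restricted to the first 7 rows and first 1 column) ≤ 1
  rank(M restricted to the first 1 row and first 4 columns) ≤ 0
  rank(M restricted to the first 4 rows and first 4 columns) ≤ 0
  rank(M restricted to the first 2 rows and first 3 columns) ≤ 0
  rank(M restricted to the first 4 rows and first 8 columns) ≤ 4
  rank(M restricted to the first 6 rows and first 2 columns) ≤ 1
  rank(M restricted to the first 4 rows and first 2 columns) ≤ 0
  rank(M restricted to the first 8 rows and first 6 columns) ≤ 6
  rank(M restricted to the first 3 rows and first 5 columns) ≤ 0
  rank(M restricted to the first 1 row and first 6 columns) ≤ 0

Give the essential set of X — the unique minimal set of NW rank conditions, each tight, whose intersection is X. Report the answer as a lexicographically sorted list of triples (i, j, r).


The tightest implied rank at each (i,j), from the 21 conditions:

  row 1: 0  0  0  0  0  0  1  1
  row 2: 0  0  0  0  0  1  2  2
  row 3: 0  0  0  0  0  1  2  3
  row 4: 0  0  0  0  1  2  3  4
  row 5: 0  0  1  1  2  3  4  5
  row 6: 1  1  2  2  3  4  5  6
  row 7: 1  2  3  3  4  5  6  7
  row 8: 1  2  3  4  5  6  7  8

second differences of R give the permutation w = (7, 6, 8, 5, 3, 1, 2, 4).

Fulton essential set (4 of the 22 Rothe cells):

[(1, 6, 0), (3, 5, 0), (4, 4, 0), (5, 2, 0)]


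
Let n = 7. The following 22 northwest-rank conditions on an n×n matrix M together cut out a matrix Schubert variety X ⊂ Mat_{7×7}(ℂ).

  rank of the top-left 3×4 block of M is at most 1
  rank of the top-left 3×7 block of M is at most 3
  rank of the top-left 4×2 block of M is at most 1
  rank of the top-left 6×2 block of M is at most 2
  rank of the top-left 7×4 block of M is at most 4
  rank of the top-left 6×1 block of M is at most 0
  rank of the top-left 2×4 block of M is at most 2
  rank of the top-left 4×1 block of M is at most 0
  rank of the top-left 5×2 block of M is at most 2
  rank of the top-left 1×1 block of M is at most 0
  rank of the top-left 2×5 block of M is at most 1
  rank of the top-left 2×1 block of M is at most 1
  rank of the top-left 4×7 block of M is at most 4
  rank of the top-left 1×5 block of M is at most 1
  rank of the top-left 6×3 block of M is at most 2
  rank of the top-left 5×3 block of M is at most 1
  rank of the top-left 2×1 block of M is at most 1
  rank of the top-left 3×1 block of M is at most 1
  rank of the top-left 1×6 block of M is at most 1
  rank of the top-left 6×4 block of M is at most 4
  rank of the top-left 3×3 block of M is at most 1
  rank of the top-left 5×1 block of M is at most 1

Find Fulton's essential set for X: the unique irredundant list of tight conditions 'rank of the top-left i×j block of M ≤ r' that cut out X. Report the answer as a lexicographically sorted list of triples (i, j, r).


Reconstructing r_w from the 22 given conditions:

  row 1: 0 1 1 1 1 1 1
  row 2: 0 1 1 1 1 2 2
  row 3: 0 1 1 1 2 3 3
  row 4: 0 1 1 2 3 4 4
  row 5: 0 1 1 2 3 4 5
  row 6: 0 1 2 3 4 5 6
  row 7: 1 2 3 4 5 6 7

reading off 1-entries of Δ²R: w = (2, 6, 5, 4, 7, 3, 1).

4 SE-corners of the 13-cell Rothe diagram give Ess(w):

[(2, 5, 1), (3, 4, 1), (5, 3, 1), (6, 1, 0)]


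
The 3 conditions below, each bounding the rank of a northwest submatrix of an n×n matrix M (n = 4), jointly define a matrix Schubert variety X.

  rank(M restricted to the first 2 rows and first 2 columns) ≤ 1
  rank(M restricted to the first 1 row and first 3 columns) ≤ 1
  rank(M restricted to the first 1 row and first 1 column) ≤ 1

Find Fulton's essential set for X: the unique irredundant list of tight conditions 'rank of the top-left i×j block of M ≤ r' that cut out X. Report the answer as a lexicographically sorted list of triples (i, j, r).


Propagating the 3 rank bounds to every northwest block:

  row 1: 1 1 1 1
  row 2: 1 1 2 2
  row 3: 1 2 3 3
  row 4: 1 2 3 4

reading off 1-entries of Δ²R: w = (1, 3, 2, 4).

|D(w)|=1, |Ess(w)|=1:

[(2, 2, 1)]


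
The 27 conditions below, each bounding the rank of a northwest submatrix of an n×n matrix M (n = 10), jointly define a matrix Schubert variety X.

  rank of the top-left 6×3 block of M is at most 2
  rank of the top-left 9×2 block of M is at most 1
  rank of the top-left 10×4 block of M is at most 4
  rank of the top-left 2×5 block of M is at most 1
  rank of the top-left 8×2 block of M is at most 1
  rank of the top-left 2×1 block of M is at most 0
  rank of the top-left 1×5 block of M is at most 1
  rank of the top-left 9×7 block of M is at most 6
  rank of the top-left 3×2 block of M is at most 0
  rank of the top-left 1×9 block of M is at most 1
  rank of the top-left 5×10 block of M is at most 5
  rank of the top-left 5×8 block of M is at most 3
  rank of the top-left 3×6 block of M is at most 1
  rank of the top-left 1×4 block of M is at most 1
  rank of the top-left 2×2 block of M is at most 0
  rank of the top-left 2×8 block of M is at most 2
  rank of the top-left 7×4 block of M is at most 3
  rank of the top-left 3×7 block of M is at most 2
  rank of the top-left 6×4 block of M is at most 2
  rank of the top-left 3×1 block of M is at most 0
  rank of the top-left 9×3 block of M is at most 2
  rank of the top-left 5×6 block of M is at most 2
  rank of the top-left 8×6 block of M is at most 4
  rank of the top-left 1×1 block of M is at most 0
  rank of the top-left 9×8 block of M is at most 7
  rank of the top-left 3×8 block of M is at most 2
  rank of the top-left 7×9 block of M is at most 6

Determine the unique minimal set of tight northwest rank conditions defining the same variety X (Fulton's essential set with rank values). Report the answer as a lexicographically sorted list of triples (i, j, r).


Reconstructing r_w from the 27 given conditions:

  0, 0, 1, 1, 1, 1, 1, 1, 1, 1
  0, 0, 1, 1, 1, 1, 2, 2, 2, 2
  0, 0, 1, 1, 1, 1, 2, 2, 3, 3
  1, 1, 2, 2, 2, 2, 3, 3, 4, 4
  1, 1, 2, 2, 2, 2, 3, 3, 4, 5
  1, 1, 2, 2, 3, 3, 4, 4, 5, 6
  1, 1, 2, 3, 4, 4, 5, 5, 6, 7
  1, 1, 2, 3, 4, 4, 5, 6, 7, 8
  1, 1, 2, 3, 4, 5, 6, 7, 8, 9
  1, 2, 3, 4, 5, 6, 7, 8, 9, 10

second differences of R give the permutation w = (3, 7, 9, 1, 10, 5, 4, 8, 6, 2).

D(w) has 24 cells with 8 SE-corners; essential set:

[(3, 2, 0), (3, 6, 1), (3, 8, 2), (5, 6, 2), (5, 8, 3), (6, 4, 2), (8, 6, 4), (9, 2, 1)]


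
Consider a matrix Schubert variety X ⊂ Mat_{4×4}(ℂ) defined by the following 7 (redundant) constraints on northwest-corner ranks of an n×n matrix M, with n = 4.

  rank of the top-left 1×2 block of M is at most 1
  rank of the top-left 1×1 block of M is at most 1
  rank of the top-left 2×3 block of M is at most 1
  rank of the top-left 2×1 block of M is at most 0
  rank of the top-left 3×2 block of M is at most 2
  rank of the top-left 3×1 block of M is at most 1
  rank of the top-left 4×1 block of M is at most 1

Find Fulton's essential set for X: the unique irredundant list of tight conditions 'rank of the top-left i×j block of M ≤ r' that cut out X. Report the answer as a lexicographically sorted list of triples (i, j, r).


Reconstructing r_w from the 7 given conditions:

  0  1  1  1
  0  1  1  2
  1  2  2  3
  1  2  3  4

reading off 1-entries of Δ²R: w = (2, 4, 1, 3).

Rothe diagram D(w) (3 cells), 2 SE-corners (essential conditions):

[(2, 1, 0), (2, 3, 1)]


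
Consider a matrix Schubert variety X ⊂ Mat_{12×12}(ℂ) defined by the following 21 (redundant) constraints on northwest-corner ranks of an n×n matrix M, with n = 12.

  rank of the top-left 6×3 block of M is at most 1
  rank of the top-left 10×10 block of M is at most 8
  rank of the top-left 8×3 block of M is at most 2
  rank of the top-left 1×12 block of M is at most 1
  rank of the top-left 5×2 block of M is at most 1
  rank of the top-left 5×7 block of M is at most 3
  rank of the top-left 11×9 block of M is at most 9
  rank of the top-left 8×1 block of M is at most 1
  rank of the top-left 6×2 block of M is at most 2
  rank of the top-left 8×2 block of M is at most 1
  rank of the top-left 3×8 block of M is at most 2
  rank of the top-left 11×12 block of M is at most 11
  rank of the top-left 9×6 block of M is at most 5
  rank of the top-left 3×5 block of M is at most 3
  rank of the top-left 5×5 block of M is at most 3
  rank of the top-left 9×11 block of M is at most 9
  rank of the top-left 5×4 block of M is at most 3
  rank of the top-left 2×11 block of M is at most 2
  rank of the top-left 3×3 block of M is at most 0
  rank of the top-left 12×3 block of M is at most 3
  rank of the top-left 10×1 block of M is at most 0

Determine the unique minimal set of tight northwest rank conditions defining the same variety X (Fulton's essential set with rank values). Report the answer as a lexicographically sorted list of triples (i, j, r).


Computing R[i][j] = min implied NW-rank bound (n=12, 21 conditions):

  R[1]: 0  0  0  1  1  1  1  1  1  1  1  1
  R[2]: 0  0  0  1  2  2  2  2  2  2  2  2
  R[3]: 0  0  0  1  2  2  2  2  3  3  3  3
  R[4]: 0  1  1  2  3  3  3  3  4  4  4  4
  R[5]: 0  1  1  2  3  3  3  4  5  5  5  5
  R[6]: 0  1  1  2  3  4  4  5  6  6  6  6
  R[7]: 0  1  2  3  4  5  5  6  7  7  7  7
  R[8]: 0  1  2  3  4  5  6  7  8  8  8  8
  R[9]: 0  1  2  3  4  5  6  7  8  8  9  9
  R[10]: 0  1  2  3  4  5  6  7  8  8  9  10
  R[11]: 1  2  3  4  5  6  7  8  9  9  10  11
  R[12]: 1  2  3  4  5  6  7  8  9  10  11  12

giving w = (4, 5, 9, 2, 8, 6, 3, 7, 11, 12, 1, 10) via Δ²R.

|D(w)|=25, |Ess(w)|=6:

[(3, 3, 0), (3, 8, 2), (5, 7, 3), (6, 3, 1), (10, 1, 0), (10, 10, 8)]


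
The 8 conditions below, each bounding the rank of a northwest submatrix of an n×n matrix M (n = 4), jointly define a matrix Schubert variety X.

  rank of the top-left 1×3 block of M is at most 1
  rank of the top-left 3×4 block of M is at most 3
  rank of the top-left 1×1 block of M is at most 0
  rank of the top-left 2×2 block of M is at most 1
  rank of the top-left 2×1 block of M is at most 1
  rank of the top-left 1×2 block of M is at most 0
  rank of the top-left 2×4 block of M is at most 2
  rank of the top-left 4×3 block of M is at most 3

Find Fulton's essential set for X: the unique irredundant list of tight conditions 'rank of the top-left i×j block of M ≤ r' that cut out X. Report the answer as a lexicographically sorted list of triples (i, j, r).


Reconstructing r_w from the 8 given conditions:

  0  0  1  1
  1  1  2  2
  1  2  3  3
  1  2  3  4

hence w(1..4) = (3, 1, 2, 4).

D(w) has 2 cells with 1 SE-corner; essential set:

[(1, 2, 0)]


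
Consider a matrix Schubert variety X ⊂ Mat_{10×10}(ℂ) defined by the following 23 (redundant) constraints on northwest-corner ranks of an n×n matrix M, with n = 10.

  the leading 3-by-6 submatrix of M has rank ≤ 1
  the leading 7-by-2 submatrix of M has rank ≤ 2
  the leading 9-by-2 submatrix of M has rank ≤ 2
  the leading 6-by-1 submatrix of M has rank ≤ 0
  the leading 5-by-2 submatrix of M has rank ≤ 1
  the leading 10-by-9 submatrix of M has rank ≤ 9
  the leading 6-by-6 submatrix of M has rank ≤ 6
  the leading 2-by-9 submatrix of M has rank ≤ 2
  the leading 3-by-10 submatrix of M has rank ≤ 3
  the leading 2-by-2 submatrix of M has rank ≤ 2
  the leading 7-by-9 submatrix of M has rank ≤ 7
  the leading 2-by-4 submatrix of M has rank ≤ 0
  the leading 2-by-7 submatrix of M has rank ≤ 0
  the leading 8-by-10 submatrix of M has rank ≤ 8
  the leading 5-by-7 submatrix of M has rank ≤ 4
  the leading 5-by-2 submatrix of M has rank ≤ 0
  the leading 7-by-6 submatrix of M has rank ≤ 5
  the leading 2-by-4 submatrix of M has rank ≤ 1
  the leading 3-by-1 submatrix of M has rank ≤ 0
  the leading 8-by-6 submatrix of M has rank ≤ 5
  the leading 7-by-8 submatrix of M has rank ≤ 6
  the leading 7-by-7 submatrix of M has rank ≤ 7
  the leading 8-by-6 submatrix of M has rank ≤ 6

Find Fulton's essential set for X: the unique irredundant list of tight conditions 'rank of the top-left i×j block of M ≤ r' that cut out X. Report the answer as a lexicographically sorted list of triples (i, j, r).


Reconstructing r_w from the 23 given conditions:

  i=1: 0 0 0 0 0 0 0 1 1 1
  i=2: 0 0 0 0 0 0 0 1 2 2
  i=3: 0 0 1 1 1 1 1 2 3 3
  i=4: 0 0 1 2 2 2 2 3 4 4
  i=5: 0 0 1 2 3 3 3 4 5 5
  i=6: 0 1 2 3 4 4 4 5 6 6
  i=7: 1 2 3 4 5 5 5 6 7 7
  i=8: 1 2 3 4 5 5 6 7 8 8
  i=9: 1 2 3 4 5 6 7 8 9 9
  i=10: 1 2 3 4 5 6 7 8 9 10

giving w = (8, 9, 3, 4, 5, 2, 1, 7, 6, 10) via Δ²R.

|D(w)|=22, |Ess(w)|=4:

[(2, 7, 0), (5, 2, 0), (6, 1, 0), (8, 6, 5)]


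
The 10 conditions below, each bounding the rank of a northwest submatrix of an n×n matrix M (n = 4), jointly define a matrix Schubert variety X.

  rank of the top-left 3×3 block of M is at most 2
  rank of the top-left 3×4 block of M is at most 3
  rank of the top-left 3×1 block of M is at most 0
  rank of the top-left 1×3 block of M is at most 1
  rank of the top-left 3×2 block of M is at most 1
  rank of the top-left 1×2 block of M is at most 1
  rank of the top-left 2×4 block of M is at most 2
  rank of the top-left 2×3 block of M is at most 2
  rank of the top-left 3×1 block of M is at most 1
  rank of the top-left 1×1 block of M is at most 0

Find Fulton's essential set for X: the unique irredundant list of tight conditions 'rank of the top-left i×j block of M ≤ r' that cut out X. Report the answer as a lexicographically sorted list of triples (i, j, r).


Rank table r_w(4×4) implied by the 10 constraints:

  i=1: 0, 1, 1, 1
  i=2: 0, 1, 2, 2
  i=3: 0, 1, 2, 3
  i=4: 1, 2, 3, 4

giving w = (2, 3, 4, 1) via Δ²R.

1 SE-corner of the 3-cell Rothe diagram gives Ess(w):

[(3, 1, 0)]


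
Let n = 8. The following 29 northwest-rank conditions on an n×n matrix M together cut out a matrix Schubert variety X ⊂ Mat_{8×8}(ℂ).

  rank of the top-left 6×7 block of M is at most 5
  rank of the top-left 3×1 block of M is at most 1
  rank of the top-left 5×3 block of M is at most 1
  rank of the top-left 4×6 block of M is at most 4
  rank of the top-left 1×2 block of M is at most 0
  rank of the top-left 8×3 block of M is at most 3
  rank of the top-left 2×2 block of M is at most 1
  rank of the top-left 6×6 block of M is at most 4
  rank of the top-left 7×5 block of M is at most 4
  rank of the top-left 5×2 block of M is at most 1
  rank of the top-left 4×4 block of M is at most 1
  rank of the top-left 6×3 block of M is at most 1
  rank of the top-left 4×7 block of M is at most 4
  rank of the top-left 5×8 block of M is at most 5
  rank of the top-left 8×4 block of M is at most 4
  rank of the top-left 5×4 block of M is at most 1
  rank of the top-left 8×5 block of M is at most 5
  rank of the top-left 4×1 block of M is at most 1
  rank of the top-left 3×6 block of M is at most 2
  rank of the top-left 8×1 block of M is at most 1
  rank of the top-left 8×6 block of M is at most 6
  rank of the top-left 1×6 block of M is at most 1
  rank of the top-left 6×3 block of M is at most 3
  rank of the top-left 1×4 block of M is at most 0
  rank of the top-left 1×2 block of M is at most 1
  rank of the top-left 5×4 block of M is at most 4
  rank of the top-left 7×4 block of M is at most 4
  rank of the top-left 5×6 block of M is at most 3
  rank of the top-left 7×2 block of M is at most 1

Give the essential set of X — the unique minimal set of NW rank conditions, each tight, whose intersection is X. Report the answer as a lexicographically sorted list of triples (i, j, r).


Reconstructing r_w from the 29 given conditions:

  i=1: 0, 0, 0, 0, 1, 1, 1, 1
  i=2: 1, 1, 1, 1, 2, 2, 2, 2
  i=3: 1, 1, 1, 1, 2, 2, 3, 3
  i=4: 1, 1, 1, 1, 2, 3, 4, 4
  i=5: 1, 1, 1, 1, 2, 3, 4, 5
  i=6: 1, 1, 1, 2, 3, 4, 5, 6
  i=7: 1, 1, 2, 3, 4, 5, 6, 7
  i=8: 1, 2, 3, 4, 5, 6, 7, 8

hence w(1..8) = (5, 1, 7, 6, 8, 4, 3, 2).

D(w) has 17 cells with 5 SE-corners; essential set:

[(1, 4, 0), (3, 6, 2), (5, 4, 1), (6, 3, 1), (7, 2, 1)]


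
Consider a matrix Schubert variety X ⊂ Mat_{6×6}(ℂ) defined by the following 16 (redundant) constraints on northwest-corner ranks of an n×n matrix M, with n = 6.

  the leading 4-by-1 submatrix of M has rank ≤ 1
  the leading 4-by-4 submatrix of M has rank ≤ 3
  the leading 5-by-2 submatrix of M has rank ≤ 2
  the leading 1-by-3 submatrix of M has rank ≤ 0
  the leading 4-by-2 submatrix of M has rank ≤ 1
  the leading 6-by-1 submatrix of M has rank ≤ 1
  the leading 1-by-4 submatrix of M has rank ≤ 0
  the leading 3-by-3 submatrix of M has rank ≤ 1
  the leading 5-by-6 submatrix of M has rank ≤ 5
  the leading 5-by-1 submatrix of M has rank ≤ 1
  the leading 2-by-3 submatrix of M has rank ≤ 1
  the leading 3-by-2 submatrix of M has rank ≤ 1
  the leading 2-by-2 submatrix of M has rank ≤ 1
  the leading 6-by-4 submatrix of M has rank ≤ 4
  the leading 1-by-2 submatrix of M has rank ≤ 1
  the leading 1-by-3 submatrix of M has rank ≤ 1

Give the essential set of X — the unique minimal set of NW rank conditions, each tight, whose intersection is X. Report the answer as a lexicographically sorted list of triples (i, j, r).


Rank table r_w(6×6) implied by the 16 constraints:

  row 1: 0  0  0  0  1  1
  row 2: 1  1  1  1  2  2
  row 3: 1  1  1  2  3  3
  row 4: 1  1  2  3  4  4
  row 5: 1  2  3  4  5  5
  row 6: 1  2  3  4  5  6

second differences of R give the permutation w = (5, 1, 4, 3, 2, 6).

|D(w)|=7, |Ess(w)|=3:

[(1, 4, 0), (3, 3, 1), (4, 2, 1)]


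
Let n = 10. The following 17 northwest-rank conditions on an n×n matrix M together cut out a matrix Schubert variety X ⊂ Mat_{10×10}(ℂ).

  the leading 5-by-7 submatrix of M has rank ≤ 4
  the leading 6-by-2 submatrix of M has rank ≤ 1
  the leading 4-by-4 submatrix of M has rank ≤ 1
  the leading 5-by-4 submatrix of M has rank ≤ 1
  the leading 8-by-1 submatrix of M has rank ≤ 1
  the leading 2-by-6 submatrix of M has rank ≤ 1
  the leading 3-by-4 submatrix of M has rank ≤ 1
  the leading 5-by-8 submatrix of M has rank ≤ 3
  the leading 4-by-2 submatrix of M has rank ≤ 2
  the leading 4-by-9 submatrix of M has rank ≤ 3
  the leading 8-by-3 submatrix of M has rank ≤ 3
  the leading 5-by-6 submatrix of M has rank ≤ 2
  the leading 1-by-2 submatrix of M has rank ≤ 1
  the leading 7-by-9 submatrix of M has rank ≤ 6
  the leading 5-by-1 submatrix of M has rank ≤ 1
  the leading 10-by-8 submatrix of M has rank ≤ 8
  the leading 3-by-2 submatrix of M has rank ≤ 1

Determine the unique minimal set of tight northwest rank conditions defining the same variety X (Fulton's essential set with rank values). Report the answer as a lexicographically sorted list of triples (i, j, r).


Propagating the 17 rank bounds to every northwest block:

  row 1: 1  1  1  1  1  1  1  1  1  1
  row 2: 1  1  1  1  1  1  2  2  2  2
  row 3: 1  1  1  1  2  2  3  3  3  3
  row 4: 1  1  1  1  2  2  3  3  3  4
  row 5: 1  1  1  1  2  2  3  3  4  5
  row 6: 1  1  2  2  3  3  4  4  5  6
  row 7: 1  2  3  3  4  4  5  5  6  7
  row 8: 1  2  3  4  5  5  6  6  7  8
  row 9: 1  2  3  4  5  6  7  7  8  9
  row 10: 1  2  3  4  5  6  7  8  9  10

giving w = (1, 7, 5, 10, 9, 3, 2, 4, 6, 8) via Δ²R.

ℓ(w)=20; the 6 essential cells (i,j,r):

[(2, 6, 1), (4, 9, 3), (5, 4, 1), (5, 6, 2), (5, 8, 3), (6, 2, 1)]


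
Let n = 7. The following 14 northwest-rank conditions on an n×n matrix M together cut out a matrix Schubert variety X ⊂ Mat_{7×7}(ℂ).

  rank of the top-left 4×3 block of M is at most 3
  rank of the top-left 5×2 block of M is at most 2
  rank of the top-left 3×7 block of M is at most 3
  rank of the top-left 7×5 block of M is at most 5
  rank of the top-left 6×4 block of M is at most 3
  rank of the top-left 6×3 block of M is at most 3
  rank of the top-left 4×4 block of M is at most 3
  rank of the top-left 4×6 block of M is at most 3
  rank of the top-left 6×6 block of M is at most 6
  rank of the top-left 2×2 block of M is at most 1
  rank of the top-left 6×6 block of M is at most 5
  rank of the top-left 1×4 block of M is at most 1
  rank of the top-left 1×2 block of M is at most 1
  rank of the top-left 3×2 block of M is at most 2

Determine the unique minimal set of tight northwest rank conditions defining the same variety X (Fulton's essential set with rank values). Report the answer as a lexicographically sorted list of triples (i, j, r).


The tightest implied rank at each (i,j), from the 14 conditions:

  R[1]: 1, 1, 1, 1, 1, 1, 1
  R[2]: 1, 1, 2, 2, 2, 2, 2
  R[3]: 1, 2, 3, 3, 3, 3, 3
  R[4]: 1, 2, 3, 3, 3, 3, 4
  R[5]: 1, 2, 3, 3, 4, 4, 5
  R[6]: 1, 2, 3, 3, 4, 5, 6
  R[7]: 1, 2, 3, 4, 5, 6, 7

second differences of R give the permutation w = (1, 3, 2, 7, 5, 6, 4).

3 SE-corners of the 6-cell Rothe diagram give Ess(w):

[(2, 2, 1), (4, 6, 3), (6, 4, 3)]


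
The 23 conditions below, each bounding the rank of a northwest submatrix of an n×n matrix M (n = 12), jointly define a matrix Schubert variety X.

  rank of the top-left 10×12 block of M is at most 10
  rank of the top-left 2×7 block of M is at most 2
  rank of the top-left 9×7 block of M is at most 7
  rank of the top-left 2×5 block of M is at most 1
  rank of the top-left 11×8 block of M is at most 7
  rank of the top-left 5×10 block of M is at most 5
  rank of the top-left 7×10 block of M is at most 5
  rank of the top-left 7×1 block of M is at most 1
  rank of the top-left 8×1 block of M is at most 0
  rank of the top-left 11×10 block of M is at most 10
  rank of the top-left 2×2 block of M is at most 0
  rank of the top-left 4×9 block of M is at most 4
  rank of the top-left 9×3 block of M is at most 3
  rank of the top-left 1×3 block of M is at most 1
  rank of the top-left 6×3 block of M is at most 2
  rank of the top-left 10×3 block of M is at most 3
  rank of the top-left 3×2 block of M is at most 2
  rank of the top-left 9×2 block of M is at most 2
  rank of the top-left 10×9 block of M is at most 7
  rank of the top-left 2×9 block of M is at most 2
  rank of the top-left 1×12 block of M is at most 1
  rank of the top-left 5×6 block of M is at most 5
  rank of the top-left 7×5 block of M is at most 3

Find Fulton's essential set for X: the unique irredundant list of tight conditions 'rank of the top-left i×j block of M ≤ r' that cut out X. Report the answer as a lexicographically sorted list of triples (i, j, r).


Rank table r_w(12×12) implied by the 23 constraints:

  R[1]: 0 | 0 | 1 | 1 | 1 | 1 | 1 | 1 | 1 | 1 | 1 | 1
  R[2]: 0 | 0 | 1 | 1 | 1 | 2 | 2 | 2 | 2 | 2 | 2 | 2
  R[3]: 0 | 1 | 2 | 2 | 2 | 3 | 3 | 3 | 3 | 3 | 3 | 3
  R[4]: 0 | 1 | 2 | 3 | 3 | 4 | 4 | 4 | 4 | 4 | 4 | 4
  R[5]: 0 | 1 | 2 | 3 | 3 | 4 | 5 | 5 | 5 | 5 | 5 | 5
  R[6]: 0 | 1 | 2 | 3 | 3 | 4 | 5 | 5 | 5 | 5 | 6 | 6
  R[7]: 0 | 1 | 2 | 3 | 3 | 4 | 5 | 5 | 5 | 5 | 6 | 7
  R[8]: 0 | 1 | 2 | 3 | 4 | 5 | 6 | 6 | 6 | 6 | 7 | 8
  R[9]: 1 | 2 | 3 | 4 | 5 | 6 | 7 | 7 | 7 | 7 | 8 | 9
  R[10]: 1 | 2 | 3 | 4 | 5 | 6 | 7 | 7 | 7 | 8 | 9 | 10
  R[11]: 1 | 2 | 3 | 4 | 5 | 6 | 7 | 7 | 8 | 9 | 10 | 11
  R[12]: 1 | 2 | 3 | 4 | 5 | 6 | 7 | 8 | 9 | 10 | 11 | 12

hence w(1..12) = (3, 6, 2, 4, 7, 11, 12, 5, 1, 10, 9, 8).

ℓ(w)=24; the 7 essential cells (i,j,r):

[(2, 2, 0), (2, 5, 1), (7, 5, 3), (7, 10, 5), (8, 1, 0), (10, 9, 7), (11, 8, 7)]
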